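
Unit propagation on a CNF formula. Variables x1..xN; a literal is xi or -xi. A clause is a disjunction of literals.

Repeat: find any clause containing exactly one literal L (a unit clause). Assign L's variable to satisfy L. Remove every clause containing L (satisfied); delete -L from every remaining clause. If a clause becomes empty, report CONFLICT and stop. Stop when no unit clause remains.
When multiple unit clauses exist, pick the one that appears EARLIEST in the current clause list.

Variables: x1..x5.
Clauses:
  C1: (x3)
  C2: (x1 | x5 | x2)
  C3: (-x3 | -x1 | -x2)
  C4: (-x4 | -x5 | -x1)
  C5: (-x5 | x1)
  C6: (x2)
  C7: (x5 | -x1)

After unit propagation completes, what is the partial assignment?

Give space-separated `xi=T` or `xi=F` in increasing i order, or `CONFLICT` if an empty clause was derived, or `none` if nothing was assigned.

unit clause [3] forces x3=T; simplify:
  drop -3 from [-3, -1, -2] -> [-1, -2]
  satisfied 1 clause(s); 6 remain; assigned so far: [3]
unit clause [2] forces x2=T; simplify:
  drop -2 from [-1, -2] -> [-1]
  satisfied 2 clause(s); 4 remain; assigned so far: [2, 3]
unit clause [-1] forces x1=F; simplify:
  drop 1 from [-5, 1] -> [-5]
  satisfied 3 clause(s); 1 remain; assigned so far: [1, 2, 3]
unit clause [-5] forces x5=F; simplify:
  satisfied 1 clause(s); 0 remain; assigned so far: [1, 2, 3, 5]

Answer: x1=F x2=T x3=T x5=F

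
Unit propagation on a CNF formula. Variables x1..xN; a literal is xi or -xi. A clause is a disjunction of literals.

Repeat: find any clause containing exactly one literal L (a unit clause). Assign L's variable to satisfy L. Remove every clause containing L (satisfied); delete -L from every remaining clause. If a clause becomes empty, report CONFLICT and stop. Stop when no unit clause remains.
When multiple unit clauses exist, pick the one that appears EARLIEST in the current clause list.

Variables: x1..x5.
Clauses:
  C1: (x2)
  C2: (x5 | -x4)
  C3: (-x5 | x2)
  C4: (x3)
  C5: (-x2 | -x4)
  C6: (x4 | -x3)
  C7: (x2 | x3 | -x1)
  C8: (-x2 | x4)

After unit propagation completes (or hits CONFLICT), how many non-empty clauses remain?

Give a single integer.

unit clause [2] forces x2=T; simplify:
  drop -2 from [-2, -4] -> [-4]
  drop -2 from [-2, 4] -> [4]
  satisfied 3 clause(s); 5 remain; assigned so far: [2]
unit clause [3] forces x3=T; simplify:
  drop -3 from [4, -3] -> [4]
  satisfied 1 clause(s); 4 remain; assigned so far: [2, 3]
unit clause [-4] forces x4=F; simplify:
  drop 4 from [4] -> [] (empty!)
  drop 4 from [4] -> [] (empty!)
  satisfied 2 clause(s); 2 remain; assigned so far: [2, 3, 4]
CONFLICT (empty clause)

Answer: 0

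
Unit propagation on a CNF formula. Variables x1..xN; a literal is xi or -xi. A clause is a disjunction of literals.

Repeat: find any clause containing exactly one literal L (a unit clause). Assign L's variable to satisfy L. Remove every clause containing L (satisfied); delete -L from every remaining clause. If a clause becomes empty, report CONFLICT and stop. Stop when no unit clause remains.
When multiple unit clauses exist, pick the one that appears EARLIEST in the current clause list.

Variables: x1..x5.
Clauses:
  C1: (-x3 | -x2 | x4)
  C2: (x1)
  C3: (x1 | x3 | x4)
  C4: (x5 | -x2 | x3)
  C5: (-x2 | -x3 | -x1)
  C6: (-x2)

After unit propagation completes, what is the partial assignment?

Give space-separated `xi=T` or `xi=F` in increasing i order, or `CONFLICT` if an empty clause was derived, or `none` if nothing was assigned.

unit clause [1] forces x1=T; simplify:
  drop -1 from [-2, -3, -1] -> [-2, -3]
  satisfied 2 clause(s); 4 remain; assigned so far: [1]
unit clause [-2] forces x2=F; simplify:
  satisfied 4 clause(s); 0 remain; assigned so far: [1, 2]

Answer: x1=T x2=F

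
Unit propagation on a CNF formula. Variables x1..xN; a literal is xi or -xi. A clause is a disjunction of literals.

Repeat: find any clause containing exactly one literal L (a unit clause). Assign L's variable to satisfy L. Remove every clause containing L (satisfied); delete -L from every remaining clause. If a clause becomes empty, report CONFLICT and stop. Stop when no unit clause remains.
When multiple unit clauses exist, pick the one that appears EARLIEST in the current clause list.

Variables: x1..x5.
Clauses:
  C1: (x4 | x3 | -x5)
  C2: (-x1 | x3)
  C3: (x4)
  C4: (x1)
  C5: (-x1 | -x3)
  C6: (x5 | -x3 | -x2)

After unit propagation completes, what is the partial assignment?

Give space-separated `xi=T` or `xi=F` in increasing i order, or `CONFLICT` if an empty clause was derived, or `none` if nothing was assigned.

Answer: CONFLICT

Derivation:
unit clause [4] forces x4=T; simplify:
  satisfied 2 clause(s); 4 remain; assigned so far: [4]
unit clause [1] forces x1=T; simplify:
  drop -1 from [-1, 3] -> [3]
  drop -1 from [-1, -3] -> [-3]
  satisfied 1 clause(s); 3 remain; assigned so far: [1, 4]
unit clause [3] forces x3=T; simplify:
  drop -3 from [-3] -> [] (empty!)
  drop -3 from [5, -3, -2] -> [5, -2]
  satisfied 1 clause(s); 2 remain; assigned so far: [1, 3, 4]
CONFLICT (empty clause)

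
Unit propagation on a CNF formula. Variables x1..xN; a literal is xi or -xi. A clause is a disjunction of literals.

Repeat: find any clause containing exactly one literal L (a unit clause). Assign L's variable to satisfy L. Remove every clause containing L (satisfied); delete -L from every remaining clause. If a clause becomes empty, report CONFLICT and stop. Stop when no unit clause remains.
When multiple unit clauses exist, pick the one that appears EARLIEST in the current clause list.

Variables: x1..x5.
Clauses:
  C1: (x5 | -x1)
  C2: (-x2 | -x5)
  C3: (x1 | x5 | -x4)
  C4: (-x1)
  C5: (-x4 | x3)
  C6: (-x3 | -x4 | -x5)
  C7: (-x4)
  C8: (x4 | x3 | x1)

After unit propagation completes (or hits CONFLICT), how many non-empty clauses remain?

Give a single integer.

unit clause [-1] forces x1=F; simplify:
  drop 1 from [1, 5, -4] -> [5, -4]
  drop 1 from [4, 3, 1] -> [4, 3]
  satisfied 2 clause(s); 6 remain; assigned so far: [1]
unit clause [-4] forces x4=F; simplify:
  drop 4 from [4, 3] -> [3]
  satisfied 4 clause(s); 2 remain; assigned so far: [1, 4]
unit clause [3] forces x3=T; simplify:
  satisfied 1 clause(s); 1 remain; assigned so far: [1, 3, 4]

Answer: 1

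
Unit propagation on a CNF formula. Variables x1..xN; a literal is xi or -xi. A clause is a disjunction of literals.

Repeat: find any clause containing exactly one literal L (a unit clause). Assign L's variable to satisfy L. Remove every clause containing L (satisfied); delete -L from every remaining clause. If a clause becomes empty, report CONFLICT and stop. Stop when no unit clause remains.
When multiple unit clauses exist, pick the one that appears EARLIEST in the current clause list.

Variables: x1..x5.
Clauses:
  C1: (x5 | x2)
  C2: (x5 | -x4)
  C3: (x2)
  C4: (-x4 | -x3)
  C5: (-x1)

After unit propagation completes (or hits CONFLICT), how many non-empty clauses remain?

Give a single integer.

unit clause [2] forces x2=T; simplify:
  satisfied 2 clause(s); 3 remain; assigned so far: [2]
unit clause [-1] forces x1=F; simplify:
  satisfied 1 clause(s); 2 remain; assigned so far: [1, 2]

Answer: 2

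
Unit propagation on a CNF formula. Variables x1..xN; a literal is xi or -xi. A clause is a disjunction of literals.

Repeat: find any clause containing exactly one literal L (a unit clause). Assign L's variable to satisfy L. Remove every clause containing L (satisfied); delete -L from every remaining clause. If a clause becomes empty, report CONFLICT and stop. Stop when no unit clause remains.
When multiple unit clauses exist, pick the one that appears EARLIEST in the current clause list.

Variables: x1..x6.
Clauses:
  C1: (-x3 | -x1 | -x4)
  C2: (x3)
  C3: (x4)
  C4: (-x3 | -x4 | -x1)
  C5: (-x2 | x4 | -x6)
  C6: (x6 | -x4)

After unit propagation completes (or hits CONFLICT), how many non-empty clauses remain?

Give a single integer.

Answer: 0

Derivation:
unit clause [3] forces x3=T; simplify:
  drop -3 from [-3, -1, -4] -> [-1, -4]
  drop -3 from [-3, -4, -1] -> [-4, -1]
  satisfied 1 clause(s); 5 remain; assigned so far: [3]
unit clause [4] forces x4=T; simplify:
  drop -4 from [-1, -4] -> [-1]
  drop -4 from [-4, -1] -> [-1]
  drop -4 from [6, -4] -> [6]
  satisfied 2 clause(s); 3 remain; assigned so far: [3, 4]
unit clause [-1] forces x1=F; simplify:
  satisfied 2 clause(s); 1 remain; assigned so far: [1, 3, 4]
unit clause [6] forces x6=T; simplify:
  satisfied 1 clause(s); 0 remain; assigned so far: [1, 3, 4, 6]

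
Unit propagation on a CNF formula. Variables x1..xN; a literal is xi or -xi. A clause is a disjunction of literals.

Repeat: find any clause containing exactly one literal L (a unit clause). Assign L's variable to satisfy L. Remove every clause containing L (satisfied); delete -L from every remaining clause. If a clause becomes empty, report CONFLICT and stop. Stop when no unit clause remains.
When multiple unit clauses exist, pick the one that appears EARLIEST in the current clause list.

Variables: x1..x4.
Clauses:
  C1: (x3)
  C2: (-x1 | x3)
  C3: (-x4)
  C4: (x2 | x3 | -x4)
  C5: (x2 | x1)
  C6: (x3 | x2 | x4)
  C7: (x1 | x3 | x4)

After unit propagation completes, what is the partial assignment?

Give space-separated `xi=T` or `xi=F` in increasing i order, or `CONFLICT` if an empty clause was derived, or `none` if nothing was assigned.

unit clause [3] forces x3=T; simplify:
  satisfied 5 clause(s); 2 remain; assigned so far: [3]
unit clause [-4] forces x4=F; simplify:
  satisfied 1 clause(s); 1 remain; assigned so far: [3, 4]

Answer: x3=T x4=F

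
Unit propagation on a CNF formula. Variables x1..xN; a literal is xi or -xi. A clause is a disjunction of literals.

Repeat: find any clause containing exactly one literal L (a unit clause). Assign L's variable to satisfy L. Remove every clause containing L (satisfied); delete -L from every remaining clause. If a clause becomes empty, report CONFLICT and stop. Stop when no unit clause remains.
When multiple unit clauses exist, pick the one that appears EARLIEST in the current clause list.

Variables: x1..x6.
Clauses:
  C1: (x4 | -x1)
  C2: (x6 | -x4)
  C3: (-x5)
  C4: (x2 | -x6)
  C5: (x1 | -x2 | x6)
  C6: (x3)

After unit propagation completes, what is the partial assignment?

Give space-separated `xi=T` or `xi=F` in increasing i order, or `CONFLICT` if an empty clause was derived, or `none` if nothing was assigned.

Answer: x3=T x5=F

Derivation:
unit clause [-5] forces x5=F; simplify:
  satisfied 1 clause(s); 5 remain; assigned so far: [5]
unit clause [3] forces x3=T; simplify:
  satisfied 1 clause(s); 4 remain; assigned so far: [3, 5]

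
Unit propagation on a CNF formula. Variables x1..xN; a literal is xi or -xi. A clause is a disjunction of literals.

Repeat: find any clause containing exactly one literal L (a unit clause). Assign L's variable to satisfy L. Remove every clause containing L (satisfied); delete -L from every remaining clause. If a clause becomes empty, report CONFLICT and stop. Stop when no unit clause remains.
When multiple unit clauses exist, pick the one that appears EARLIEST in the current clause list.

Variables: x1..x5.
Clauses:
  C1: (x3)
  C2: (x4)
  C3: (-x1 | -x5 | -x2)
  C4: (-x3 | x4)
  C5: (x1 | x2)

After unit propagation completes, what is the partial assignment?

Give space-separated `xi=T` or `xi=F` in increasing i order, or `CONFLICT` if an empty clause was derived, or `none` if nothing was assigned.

Answer: x3=T x4=T

Derivation:
unit clause [3] forces x3=T; simplify:
  drop -3 from [-3, 4] -> [4]
  satisfied 1 clause(s); 4 remain; assigned so far: [3]
unit clause [4] forces x4=T; simplify:
  satisfied 2 clause(s); 2 remain; assigned so far: [3, 4]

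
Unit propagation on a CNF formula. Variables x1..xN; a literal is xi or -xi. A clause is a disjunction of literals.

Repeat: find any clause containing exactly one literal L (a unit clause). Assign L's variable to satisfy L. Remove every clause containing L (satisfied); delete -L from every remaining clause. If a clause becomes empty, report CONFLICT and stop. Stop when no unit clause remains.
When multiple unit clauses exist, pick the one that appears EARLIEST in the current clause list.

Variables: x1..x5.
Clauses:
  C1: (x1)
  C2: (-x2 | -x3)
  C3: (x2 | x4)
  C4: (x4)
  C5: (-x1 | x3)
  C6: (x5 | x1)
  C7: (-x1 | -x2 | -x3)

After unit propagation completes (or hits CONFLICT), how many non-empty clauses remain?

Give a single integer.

Answer: 0

Derivation:
unit clause [1] forces x1=T; simplify:
  drop -1 from [-1, 3] -> [3]
  drop -1 from [-1, -2, -3] -> [-2, -3]
  satisfied 2 clause(s); 5 remain; assigned so far: [1]
unit clause [4] forces x4=T; simplify:
  satisfied 2 clause(s); 3 remain; assigned so far: [1, 4]
unit clause [3] forces x3=T; simplify:
  drop -3 from [-2, -3] -> [-2]
  drop -3 from [-2, -3] -> [-2]
  satisfied 1 clause(s); 2 remain; assigned so far: [1, 3, 4]
unit clause [-2] forces x2=F; simplify:
  satisfied 2 clause(s); 0 remain; assigned so far: [1, 2, 3, 4]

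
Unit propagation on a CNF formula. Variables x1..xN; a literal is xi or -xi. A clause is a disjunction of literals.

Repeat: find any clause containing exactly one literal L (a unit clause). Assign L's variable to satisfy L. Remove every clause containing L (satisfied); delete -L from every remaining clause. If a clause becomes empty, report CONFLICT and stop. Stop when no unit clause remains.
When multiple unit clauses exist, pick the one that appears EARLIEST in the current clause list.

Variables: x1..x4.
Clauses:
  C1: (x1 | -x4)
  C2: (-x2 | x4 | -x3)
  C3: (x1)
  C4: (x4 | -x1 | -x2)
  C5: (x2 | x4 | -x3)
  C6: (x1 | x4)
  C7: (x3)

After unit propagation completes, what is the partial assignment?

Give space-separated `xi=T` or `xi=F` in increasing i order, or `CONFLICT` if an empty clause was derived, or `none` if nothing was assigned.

Answer: x1=T x3=T

Derivation:
unit clause [1] forces x1=T; simplify:
  drop -1 from [4, -1, -2] -> [4, -2]
  satisfied 3 clause(s); 4 remain; assigned so far: [1]
unit clause [3] forces x3=T; simplify:
  drop -3 from [-2, 4, -3] -> [-2, 4]
  drop -3 from [2, 4, -3] -> [2, 4]
  satisfied 1 clause(s); 3 remain; assigned so far: [1, 3]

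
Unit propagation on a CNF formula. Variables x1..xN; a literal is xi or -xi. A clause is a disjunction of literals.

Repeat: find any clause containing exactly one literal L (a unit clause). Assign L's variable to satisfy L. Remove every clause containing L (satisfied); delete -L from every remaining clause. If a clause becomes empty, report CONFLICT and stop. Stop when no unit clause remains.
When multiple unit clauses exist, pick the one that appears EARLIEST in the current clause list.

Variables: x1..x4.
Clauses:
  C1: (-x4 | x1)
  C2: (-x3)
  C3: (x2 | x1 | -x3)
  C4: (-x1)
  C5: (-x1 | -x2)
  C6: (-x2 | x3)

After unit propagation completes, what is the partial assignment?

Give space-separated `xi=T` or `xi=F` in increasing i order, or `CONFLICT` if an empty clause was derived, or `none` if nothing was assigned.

Answer: x1=F x2=F x3=F x4=F

Derivation:
unit clause [-3] forces x3=F; simplify:
  drop 3 from [-2, 3] -> [-2]
  satisfied 2 clause(s); 4 remain; assigned so far: [3]
unit clause [-1] forces x1=F; simplify:
  drop 1 from [-4, 1] -> [-4]
  satisfied 2 clause(s); 2 remain; assigned so far: [1, 3]
unit clause [-4] forces x4=F; simplify:
  satisfied 1 clause(s); 1 remain; assigned so far: [1, 3, 4]
unit clause [-2] forces x2=F; simplify:
  satisfied 1 clause(s); 0 remain; assigned so far: [1, 2, 3, 4]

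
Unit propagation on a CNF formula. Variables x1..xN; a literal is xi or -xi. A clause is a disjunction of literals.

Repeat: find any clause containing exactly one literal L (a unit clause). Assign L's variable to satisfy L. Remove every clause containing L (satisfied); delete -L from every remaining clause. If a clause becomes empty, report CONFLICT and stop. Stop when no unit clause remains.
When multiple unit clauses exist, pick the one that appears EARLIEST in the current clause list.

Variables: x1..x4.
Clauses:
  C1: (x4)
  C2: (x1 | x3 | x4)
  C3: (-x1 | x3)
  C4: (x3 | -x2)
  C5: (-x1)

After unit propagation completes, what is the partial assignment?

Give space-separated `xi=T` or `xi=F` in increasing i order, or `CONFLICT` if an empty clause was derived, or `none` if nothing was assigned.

unit clause [4] forces x4=T; simplify:
  satisfied 2 clause(s); 3 remain; assigned so far: [4]
unit clause [-1] forces x1=F; simplify:
  satisfied 2 clause(s); 1 remain; assigned so far: [1, 4]

Answer: x1=F x4=T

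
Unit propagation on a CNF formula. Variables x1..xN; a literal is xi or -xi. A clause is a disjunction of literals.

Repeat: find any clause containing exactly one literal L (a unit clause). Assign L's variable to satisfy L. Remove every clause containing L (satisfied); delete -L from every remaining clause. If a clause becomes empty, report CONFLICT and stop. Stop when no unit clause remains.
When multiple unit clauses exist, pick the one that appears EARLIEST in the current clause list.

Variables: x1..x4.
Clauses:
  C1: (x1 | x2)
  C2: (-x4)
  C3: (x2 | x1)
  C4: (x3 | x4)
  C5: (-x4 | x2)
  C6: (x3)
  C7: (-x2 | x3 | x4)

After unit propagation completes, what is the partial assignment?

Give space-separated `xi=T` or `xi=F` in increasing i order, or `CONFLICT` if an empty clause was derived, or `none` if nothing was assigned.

unit clause [-4] forces x4=F; simplify:
  drop 4 from [3, 4] -> [3]
  drop 4 from [-2, 3, 4] -> [-2, 3]
  satisfied 2 clause(s); 5 remain; assigned so far: [4]
unit clause [3] forces x3=T; simplify:
  satisfied 3 clause(s); 2 remain; assigned so far: [3, 4]

Answer: x3=T x4=F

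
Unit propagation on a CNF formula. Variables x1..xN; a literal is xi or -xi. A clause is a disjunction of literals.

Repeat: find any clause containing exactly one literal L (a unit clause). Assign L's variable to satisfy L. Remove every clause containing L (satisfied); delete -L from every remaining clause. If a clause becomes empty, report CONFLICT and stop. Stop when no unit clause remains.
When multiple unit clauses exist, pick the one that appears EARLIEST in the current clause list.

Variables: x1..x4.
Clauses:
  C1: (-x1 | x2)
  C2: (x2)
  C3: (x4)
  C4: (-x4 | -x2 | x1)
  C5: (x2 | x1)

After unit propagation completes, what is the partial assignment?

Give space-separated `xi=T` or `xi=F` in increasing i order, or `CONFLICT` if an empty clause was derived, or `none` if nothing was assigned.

unit clause [2] forces x2=T; simplify:
  drop -2 from [-4, -2, 1] -> [-4, 1]
  satisfied 3 clause(s); 2 remain; assigned so far: [2]
unit clause [4] forces x4=T; simplify:
  drop -4 from [-4, 1] -> [1]
  satisfied 1 clause(s); 1 remain; assigned so far: [2, 4]
unit clause [1] forces x1=T; simplify:
  satisfied 1 clause(s); 0 remain; assigned so far: [1, 2, 4]

Answer: x1=T x2=T x4=T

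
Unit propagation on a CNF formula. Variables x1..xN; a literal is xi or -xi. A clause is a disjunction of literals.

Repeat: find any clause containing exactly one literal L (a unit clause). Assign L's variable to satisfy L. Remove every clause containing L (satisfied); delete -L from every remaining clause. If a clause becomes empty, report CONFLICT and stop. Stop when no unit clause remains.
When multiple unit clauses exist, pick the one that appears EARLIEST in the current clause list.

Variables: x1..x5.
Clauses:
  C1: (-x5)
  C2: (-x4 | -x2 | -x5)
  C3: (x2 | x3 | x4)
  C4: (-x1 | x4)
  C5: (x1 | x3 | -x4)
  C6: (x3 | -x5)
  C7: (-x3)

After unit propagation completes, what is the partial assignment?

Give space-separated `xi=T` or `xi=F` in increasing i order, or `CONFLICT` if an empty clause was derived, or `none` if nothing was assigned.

Answer: x3=F x5=F

Derivation:
unit clause [-5] forces x5=F; simplify:
  satisfied 3 clause(s); 4 remain; assigned so far: [5]
unit clause [-3] forces x3=F; simplify:
  drop 3 from [2, 3, 4] -> [2, 4]
  drop 3 from [1, 3, -4] -> [1, -4]
  satisfied 1 clause(s); 3 remain; assigned so far: [3, 5]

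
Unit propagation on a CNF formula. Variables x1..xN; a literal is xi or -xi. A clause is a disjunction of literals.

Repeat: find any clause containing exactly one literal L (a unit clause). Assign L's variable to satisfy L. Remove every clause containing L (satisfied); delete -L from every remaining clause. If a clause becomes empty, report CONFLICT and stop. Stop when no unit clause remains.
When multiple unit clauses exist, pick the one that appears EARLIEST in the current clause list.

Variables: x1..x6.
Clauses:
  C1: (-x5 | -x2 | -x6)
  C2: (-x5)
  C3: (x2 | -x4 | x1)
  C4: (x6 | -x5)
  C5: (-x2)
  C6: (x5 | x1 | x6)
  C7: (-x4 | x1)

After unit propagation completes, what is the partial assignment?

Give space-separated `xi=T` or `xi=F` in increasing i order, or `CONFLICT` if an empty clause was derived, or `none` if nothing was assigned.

Answer: x2=F x5=F

Derivation:
unit clause [-5] forces x5=F; simplify:
  drop 5 from [5, 1, 6] -> [1, 6]
  satisfied 3 clause(s); 4 remain; assigned so far: [5]
unit clause [-2] forces x2=F; simplify:
  drop 2 from [2, -4, 1] -> [-4, 1]
  satisfied 1 clause(s); 3 remain; assigned so far: [2, 5]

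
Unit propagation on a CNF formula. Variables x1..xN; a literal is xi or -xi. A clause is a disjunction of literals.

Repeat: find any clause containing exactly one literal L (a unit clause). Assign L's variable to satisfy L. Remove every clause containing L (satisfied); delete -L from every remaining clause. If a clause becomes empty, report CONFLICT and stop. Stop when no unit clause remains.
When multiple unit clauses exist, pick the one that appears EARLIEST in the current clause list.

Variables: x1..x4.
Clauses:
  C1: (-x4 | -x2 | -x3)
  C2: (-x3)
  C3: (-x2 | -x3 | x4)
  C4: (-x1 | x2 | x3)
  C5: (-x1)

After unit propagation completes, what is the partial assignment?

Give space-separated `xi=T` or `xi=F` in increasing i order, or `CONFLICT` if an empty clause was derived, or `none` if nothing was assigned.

unit clause [-3] forces x3=F; simplify:
  drop 3 from [-1, 2, 3] -> [-1, 2]
  satisfied 3 clause(s); 2 remain; assigned so far: [3]
unit clause [-1] forces x1=F; simplify:
  satisfied 2 clause(s); 0 remain; assigned so far: [1, 3]

Answer: x1=F x3=F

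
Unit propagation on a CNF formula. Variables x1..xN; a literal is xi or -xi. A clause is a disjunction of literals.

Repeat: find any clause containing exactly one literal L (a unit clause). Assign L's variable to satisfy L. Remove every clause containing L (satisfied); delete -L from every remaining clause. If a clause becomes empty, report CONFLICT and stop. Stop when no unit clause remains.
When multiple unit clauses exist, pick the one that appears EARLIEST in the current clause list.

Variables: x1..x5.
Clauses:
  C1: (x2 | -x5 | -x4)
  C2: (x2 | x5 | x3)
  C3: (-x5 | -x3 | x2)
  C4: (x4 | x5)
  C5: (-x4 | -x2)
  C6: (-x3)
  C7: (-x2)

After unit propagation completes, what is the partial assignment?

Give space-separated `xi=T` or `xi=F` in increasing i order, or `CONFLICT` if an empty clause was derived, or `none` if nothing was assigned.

Answer: x2=F x3=F x4=F x5=T

Derivation:
unit clause [-3] forces x3=F; simplify:
  drop 3 from [2, 5, 3] -> [2, 5]
  satisfied 2 clause(s); 5 remain; assigned so far: [3]
unit clause [-2] forces x2=F; simplify:
  drop 2 from [2, -5, -4] -> [-5, -4]
  drop 2 from [2, 5] -> [5]
  satisfied 2 clause(s); 3 remain; assigned so far: [2, 3]
unit clause [5] forces x5=T; simplify:
  drop -5 from [-5, -4] -> [-4]
  satisfied 2 clause(s); 1 remain; assigned so far: [2, 3, 5]
unit clause [-4] forces x4=F; simplify:
  satisfied 1 clause(s); 0 remain; assigned so far: [2, 3, 4, 5]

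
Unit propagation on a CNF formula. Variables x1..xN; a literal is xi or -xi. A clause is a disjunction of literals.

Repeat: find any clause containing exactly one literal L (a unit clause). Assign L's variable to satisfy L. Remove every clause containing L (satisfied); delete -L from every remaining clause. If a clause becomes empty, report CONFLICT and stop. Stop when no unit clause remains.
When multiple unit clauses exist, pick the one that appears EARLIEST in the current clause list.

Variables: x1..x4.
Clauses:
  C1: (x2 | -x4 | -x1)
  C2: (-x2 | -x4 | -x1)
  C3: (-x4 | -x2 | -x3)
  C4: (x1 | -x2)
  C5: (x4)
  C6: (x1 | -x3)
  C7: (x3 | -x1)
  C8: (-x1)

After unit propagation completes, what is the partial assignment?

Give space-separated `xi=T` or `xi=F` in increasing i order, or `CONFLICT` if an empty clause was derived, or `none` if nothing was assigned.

Answer: x1=F x2=F x3=F x4=T

Derivation:
unit clause [4] forces x4=T; simplify:
  drop -4 from [2, -4, -1] -> [2, -1]
  drop -4 from [-2, -4, -1] -> [-2, -1]
  drop -4 from [-4, -2, -3] -> [-2, -3]
  satisfied 1 clause(s); 7 remain; assigned so far: [4]
unit clause [-1] forces x1=F; simplify:
  drop 1 from [1, -2] -> [-2]
  drop 1 from [1, -3] -> [-3]
  satisfied 4 clause(s); 3 remain; assigned so far: [1, 4]
unit clause [-2] forces x2=F; simplify:
  satisfied 2 clause(s); 1 remain; assigned so far: [1, 2, 4]
unit clause [-3] forces x3=F; simplify:
  satisfied 1 clause(s); 0 remain; assigned so far: [1, 2, 3, 4]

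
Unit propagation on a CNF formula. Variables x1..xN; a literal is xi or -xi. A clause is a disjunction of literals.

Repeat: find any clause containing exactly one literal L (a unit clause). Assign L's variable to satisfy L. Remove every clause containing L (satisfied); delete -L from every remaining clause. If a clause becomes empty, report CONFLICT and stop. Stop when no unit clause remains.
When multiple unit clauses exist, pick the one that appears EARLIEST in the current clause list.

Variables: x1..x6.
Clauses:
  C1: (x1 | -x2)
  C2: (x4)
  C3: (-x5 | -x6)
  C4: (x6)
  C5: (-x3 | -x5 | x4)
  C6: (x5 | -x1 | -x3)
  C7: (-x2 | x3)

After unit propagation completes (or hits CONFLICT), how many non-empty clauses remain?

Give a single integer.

Answer: 3

Derivation:
unit clause [4] forces x4=T; simplify:
  satisfied 2 clause(s); 5 remain; assigned so far: [4]
unit clause [6] forces x6=T; simplify:
  drop -6 from [-5, -6] -> [-5]
  satisfied 1 clause(s); 4 remain; assigned so far: [4, 6]
unit clause [-5] forces x5=F; simplify:
  drop 5 from [5, -1, -3] -> [-1, -3]
  satisfied 1 clause(s); 3 remain; assigned so far: [4, 5, 6]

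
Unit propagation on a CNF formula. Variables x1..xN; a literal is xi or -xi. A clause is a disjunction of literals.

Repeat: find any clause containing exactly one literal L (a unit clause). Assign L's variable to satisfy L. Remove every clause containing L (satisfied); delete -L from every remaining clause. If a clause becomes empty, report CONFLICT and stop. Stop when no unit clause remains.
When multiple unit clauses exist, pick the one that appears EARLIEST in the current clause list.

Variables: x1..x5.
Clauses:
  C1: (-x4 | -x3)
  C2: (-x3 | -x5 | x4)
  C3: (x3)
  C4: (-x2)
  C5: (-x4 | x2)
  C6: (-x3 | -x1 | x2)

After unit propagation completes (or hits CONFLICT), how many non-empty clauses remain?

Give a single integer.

Answer: 0

Derivation:
unit clause [3] forces x3=T; simplify:
  drop -3 from [-4, -3] -> [-4]
  drop -3 from [-3, -5, 4] -> [-5, 4]
  drop -3 from [-3, -1, 2] -> [-1, 2]
  satisfied 1 clause(s); 5 remain; assigned so far: [3]
unit clause [-4] forces x4=F; simplify:
  drop 4 from [-5, 4] -> [-5]
  satisfied 2 clause(s); 3 remain; assigned so far: [3, 4]
unit clause [-5] forces x5=F; simplify:
  satisfied 1 clause(s); 2 remain; assigned so far: [3, 4, 5]
unit clause [-2] forces x2=F; simplify:
  drop 2 from [-1, 2] -> [-1]
  satisfied 1 clause(s); 1 remain; assigned so far: [2, 3, 4, 5]
unit clause [-1] forces x1=F; simplify:
  satisfied 1 clause(s); 0 remain; assigned so far: [1, 2, 3, 4, 5]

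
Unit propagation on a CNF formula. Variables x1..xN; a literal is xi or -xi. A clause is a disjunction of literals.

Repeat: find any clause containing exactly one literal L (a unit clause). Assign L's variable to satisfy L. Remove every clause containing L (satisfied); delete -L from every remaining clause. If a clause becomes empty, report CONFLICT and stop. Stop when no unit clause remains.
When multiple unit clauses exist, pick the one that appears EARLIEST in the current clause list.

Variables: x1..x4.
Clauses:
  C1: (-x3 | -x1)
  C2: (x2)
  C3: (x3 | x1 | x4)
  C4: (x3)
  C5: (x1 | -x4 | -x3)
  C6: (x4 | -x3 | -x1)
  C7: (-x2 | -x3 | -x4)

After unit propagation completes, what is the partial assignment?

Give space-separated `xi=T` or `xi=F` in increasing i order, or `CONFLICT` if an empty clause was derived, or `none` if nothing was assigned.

unit clause [2] forces x2=T; simplify:
  drop -2 from [-2, -3, -4] -> [-3, -4]
  satisfied 1 clause(s); 6 remain; assigned so far: [2]
unit clause [3] forces x3=T; simplify:
  drop -3 from [-3, -1] -> [-1]
  drop -3 from [1, -4, -3] -> [1, -4]
  drop -3 from [4, -3, -1] -> [4, -1]
  drop -3 from [-3, -4] -> [-4]
  satisfied 2 clause(s); 4 remain; assigned so far: [2, 3]
unit clause [-1] forces x1=F; simplify:
  drop 1 from [1, -4] -> [-4]
  satisfied 2 clause(s); 2 remain; assigned so far: [1, 2, 3]
unit clause [-4] forces x4=F; simplify:
  satisfied 2 clause(s); 0 remain; assigned so far: [1, 2, 3, 4]

Answer: x1=F x2=T x3=T x4=F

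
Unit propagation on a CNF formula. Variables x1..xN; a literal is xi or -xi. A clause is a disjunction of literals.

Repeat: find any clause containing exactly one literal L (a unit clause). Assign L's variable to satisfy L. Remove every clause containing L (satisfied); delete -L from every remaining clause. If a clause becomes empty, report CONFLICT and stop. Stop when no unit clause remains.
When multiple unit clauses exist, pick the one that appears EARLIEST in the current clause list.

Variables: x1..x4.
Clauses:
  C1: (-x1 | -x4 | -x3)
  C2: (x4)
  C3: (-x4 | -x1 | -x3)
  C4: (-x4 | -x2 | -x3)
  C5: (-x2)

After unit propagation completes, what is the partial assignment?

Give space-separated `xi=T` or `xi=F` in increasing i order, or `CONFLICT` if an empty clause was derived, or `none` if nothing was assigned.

Answer: x2=F x4=T

Derivation:
unit clause [4] forces x4=T; simplify:
  drop -4 from [-1, -4, -3] -> [-1, -3]
  drop -4 from [-4, -1, -3] -> [-1, -3]
  drop -4 from [-4, -2, -3] -> [-2, -3]
  satisfied 1 clause(s); 4 remain; assigned so far: [4]
unit clause [-2] forces x2=F; simplify:
  satisfied 2 clause(s); 2 remain; assigned so far: [2, 4]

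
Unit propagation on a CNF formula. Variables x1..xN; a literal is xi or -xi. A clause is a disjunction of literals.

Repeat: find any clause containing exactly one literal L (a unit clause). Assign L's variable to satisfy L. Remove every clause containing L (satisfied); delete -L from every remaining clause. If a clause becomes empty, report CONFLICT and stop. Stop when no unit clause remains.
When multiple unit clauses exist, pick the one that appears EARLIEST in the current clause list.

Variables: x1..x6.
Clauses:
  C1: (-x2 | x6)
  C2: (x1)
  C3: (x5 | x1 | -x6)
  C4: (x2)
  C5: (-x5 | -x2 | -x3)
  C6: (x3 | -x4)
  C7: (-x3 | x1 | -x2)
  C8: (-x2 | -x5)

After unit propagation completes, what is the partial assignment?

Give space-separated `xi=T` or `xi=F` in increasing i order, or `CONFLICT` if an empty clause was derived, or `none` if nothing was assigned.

Answer: x1=T x2=T x5=F x6=T

Derivation:
unit clause [1] forces x1=T; simplify:
  satisfied 3 clause(s); 5 remain; assigned so far: [1]
unit clause [2] forces x2=T; simplify:
  drop -2 from [-2, 6] -> [6]
  drop -2 from [-5, -2, -3] -> [-5, -3]
  drop -2 from [-2, -5] -> [-5]
  satisfied 1 clause(s); 4 remain; assigned so far: [1, 2]
unit clause [6] forces x6=T; simplify:
  satisfied 1 clause(s); 3 remain; assigned so far: [1, 2, 6]
unit clause [-5] forces x5=F; simplify:
  satisfied 2 clause(s); 1 remain; assigned so far: [1, 2, 5, 6]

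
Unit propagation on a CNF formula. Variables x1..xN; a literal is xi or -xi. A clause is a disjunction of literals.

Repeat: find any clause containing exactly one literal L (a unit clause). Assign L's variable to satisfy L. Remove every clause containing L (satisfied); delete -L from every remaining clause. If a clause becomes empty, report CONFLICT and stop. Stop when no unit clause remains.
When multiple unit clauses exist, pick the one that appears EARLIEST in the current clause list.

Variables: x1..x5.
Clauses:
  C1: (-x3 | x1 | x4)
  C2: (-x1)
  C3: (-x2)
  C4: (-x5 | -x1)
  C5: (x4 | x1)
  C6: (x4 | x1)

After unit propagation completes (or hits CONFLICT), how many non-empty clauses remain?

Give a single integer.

unit clause [-1] forces x1=F; simplify:
  drop 1 from [-3, 1, 4] -> [-3, 4]
  drop 1 from [4, 1] -> [4]
  drop 1 from [4, 1] -> [4]
  satisfied 2 clause(s); 4 remain; assigned so far: [1]
unit clause [-2] forces x2=F; simplify:
  satisfied 1 clause(s); 3 remain; assigned so far: [1, 2]
unit clause [4] forces x4=T; simplify:
  satisfied 3 clause(s); 0 remain; assigned so far: [1, 2, 4]

Answer: 0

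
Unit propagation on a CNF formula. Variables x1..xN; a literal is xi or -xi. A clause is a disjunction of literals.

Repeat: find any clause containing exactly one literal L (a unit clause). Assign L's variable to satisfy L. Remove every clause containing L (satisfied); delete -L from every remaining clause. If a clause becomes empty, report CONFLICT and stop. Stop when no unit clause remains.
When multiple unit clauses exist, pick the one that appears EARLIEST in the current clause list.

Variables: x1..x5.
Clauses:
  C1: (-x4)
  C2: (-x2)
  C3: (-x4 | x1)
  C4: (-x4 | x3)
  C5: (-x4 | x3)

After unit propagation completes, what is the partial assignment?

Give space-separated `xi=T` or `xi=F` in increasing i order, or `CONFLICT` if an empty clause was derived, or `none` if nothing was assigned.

Answer: x2=F x4=F

Derivation:
unit clause [-4] forces x4=F; simplify:
  satisfied 4 clause(s); 1 remain; assigned so far: [4]
unit clause [-2] forces x2=F; simplify:
  satisfied 1 clause(s); 0 remain; assigned so far: [2, 4]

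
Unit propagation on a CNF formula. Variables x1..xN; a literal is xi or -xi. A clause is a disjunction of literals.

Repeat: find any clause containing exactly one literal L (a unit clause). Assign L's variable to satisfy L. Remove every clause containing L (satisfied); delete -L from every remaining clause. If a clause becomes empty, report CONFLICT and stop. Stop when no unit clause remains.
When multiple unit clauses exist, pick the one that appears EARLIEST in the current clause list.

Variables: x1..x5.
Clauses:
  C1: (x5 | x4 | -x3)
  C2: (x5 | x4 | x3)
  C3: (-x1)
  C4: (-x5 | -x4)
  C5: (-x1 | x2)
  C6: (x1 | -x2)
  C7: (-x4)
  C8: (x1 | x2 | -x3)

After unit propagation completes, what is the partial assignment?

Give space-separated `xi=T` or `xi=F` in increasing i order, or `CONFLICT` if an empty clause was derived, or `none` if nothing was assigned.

unit clause [-1] forces x1=F; simplify:
  drop 1 from [1, -2] -> [-2]
  drop 1 from [1, 2, -3] -> [2, -3]
  satisfied 2 clause(s); 6 remain; assigned so far: [1]
unit clause [-2] forces x2=F; simplify:
  drop 2 from [2, -3] -> [-3]
  satisfied 1 clause(s); 5 remain; assigned so far: [1, 2]
unit clause [-4] forces x4=F; simplify:
  drop 4 from [5, 4, -3] -> [5, -3]
  drop 4 from [5, 4, 3] -> [5, 3]
  satisfied 2 clause(s); 3 remain; assigned so far: [1, 2, 4]
unit clause [-3] forces x3=F; simplify:
  drop 3 from [5, 3] -> [5]
  satisfied 2 clause(s); 1 remain; assigned so far: [1, 2, 3, 4]
unit clause [5] forces x5=T; simplify:
  satisfied 1 clause(s); 0 remain; assigned so far: [1, 2, 3, 4, 5]

Answer: x1=F x2=F x3=F x4=F x5=T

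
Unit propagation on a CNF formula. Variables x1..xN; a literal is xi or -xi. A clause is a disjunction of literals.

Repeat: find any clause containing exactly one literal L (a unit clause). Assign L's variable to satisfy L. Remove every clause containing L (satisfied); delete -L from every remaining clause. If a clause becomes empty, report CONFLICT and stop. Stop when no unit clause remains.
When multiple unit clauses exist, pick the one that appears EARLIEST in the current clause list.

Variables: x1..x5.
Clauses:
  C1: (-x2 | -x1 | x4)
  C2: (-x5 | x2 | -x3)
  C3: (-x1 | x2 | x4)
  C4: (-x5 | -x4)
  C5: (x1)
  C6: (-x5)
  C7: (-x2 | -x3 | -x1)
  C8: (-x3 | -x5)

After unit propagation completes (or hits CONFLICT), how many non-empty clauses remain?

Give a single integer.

Answer: 3

Derivation:
unit clause [1] forces x1=T; simplify:
  drop -1 from [-2, -1, 4] -> [-2, 4]
  drop -1 from [-1, 2, 4] -> [2, 4]
  drop -1 from [-2, -3, -1] -> [-2, -3]
  satisfied 1 clause(s); 7 remain; assigned so far: [1]
unit clause [-5] forces x5=F; simplify:
  satisfied 4 clause(s); 3 remain; assigned so far: [1, 5]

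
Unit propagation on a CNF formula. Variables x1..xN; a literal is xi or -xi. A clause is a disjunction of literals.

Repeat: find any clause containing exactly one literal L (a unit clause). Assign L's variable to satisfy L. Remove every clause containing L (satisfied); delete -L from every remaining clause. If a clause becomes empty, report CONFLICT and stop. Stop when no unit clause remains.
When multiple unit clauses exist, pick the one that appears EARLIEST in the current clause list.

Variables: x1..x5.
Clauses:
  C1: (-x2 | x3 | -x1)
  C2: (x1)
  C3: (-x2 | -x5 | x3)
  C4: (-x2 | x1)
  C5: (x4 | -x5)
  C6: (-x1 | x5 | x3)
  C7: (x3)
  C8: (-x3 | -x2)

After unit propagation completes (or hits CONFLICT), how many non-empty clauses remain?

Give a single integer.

unit clause [1] forces x1=T; simplify:
  drop -1 from [-2, 3, -1] -> [-2, 3]
  drop -1 from [-1, 5, 3] -> [5, 3]
  satisfied 2 clause(s); 6 remain; assigned so far: [1]
unit clause [3] forces x3=T; simplify:
  drop -3 from [-3, -2] -> [-2]
  satisfied 4 clause(s); 2 remain; assigned so far: [1, 3]
unit clause [-2] forces x2=F; simplify:
  satisfied 1 clause(s); 1 remain; assigned so far: [1, 2, 3]

Answer: 1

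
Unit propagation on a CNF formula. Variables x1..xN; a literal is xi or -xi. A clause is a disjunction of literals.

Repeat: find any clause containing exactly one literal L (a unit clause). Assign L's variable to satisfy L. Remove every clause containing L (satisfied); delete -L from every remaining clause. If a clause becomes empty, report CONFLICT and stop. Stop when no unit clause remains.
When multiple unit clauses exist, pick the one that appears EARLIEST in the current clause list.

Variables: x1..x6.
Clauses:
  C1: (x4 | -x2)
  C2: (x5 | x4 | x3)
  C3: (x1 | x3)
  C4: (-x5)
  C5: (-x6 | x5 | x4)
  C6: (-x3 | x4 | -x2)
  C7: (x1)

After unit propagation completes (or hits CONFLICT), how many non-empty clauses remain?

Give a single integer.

unit clause [-5] forces x5=F; simplify:
  drop 5 from [5, 4, 3] -> [4, 3]
  drop 5 from [-6, 5, 4] -> [-6, 4]
  satisfied 1 clause(s); 6 remain; assigned so far: [5]
unit clause [1] forces x1=T; simplify:
  satisfied 2 clause(s); 4 remain; assigned so far: [1, 5]

Answer: 4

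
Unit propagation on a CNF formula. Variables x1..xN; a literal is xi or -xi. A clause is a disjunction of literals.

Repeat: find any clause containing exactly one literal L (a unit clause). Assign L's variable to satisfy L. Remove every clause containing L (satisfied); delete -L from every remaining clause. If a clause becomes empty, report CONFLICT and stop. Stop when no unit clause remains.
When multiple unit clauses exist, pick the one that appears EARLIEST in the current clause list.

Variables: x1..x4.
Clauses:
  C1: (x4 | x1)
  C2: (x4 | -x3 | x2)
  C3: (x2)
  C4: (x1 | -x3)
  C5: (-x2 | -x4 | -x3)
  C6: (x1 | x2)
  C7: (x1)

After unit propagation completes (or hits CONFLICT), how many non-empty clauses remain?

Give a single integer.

Answer: 1

Derivation:
unit clause [2] forces x2=T; simplify:
  drop -2 from [-2, -4, -3] -> [-4, -3]
  satisfied 3 clause(s); 4 remain; assigned so far: [2]
unit clause [1] forces x1=T; simplify:
  satisfied 3 clause(s); 1 remain; assigned so far: [1, 2]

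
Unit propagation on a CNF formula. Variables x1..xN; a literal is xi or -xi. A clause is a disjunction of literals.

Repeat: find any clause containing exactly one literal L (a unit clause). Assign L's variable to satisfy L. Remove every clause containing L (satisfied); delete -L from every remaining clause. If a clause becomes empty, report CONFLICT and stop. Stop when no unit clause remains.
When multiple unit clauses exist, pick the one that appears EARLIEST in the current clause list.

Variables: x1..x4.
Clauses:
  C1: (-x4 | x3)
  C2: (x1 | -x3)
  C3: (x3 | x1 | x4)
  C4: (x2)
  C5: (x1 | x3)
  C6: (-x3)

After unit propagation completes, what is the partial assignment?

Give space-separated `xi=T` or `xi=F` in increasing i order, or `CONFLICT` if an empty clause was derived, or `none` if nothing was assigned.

unit clause [2] forces x2=T; simplify:
  satisfied 1 clause(s); 5 remain; assigned so far: [2]
unit clause [-3] forces x3=F; simplify:
  drop 3 from [-4, 3] -> [-4]
  drop 3 from [3, 1, 4] -> [1, 4]
  drop 3 from [1, 3] -> [1]
  satisfied 2 clause(s); 3 remain; assigned so far: [2, 3]
unit clause [-4] forces x4=F; simplify:
  drop 4 from [1, 4] -> [1]
  satisfied 1 clause(s); 2 remain; assigned so far: [2, 3, 4]
unit clause [1] forces x1=T; simplify:
  satisfied 2 clause(s); 0 remain; assigned so far: [1, 2, 3, 4]

Answer: x1=T x2=T x3=F x4=F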